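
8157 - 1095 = 7062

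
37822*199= 7526578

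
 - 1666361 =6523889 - 8190250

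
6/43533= 2/14511 = 0.00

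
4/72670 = 2/36335  =  0.00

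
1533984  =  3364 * 456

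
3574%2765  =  809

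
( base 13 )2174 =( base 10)4658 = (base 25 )7B8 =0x1232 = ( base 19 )ch3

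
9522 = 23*414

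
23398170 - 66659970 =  - 43261800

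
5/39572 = 5/39572 = 0.00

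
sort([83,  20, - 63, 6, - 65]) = [ - 65, - 63,6,20, 83 ]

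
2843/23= 123 + 14/23 = 123.61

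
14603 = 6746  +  7857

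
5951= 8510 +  - 2559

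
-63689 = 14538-78227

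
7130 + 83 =7213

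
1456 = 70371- 68915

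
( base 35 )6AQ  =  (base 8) 17056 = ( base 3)101121011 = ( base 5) 221401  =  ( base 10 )7726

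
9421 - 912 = 8509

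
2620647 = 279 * 9393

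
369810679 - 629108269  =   - 259297590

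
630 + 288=918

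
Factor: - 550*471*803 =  - 208017150 = - 2^1 *3^1*5^2*11^2*73^1*157^1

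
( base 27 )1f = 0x2A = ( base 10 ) 42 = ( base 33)19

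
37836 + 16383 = 54219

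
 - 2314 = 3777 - 6091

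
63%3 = 0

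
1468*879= 1290372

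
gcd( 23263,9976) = 43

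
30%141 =30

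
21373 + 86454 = 107827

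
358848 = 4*89712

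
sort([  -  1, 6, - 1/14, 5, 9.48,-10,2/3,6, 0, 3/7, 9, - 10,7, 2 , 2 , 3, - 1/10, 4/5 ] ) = [ - 10,-10 ,-1, - 1/10, - 1/14, 0,3/7, 2/3  ,  4/5, 2,2, 3, 5, 6, 6, 7,9, 9.48]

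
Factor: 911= 911^1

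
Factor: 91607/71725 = 5^( - 2)*19^(-1)*101^1*151^( - 1)*907^1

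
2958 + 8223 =11181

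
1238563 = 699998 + 538565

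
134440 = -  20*(-6722)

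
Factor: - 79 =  - 79^1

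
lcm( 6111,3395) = 30555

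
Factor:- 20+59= 3^1  *13^1 = 39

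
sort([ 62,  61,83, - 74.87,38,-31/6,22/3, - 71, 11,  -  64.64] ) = [- 74.87, - 71,- 64.64, - 31/6,22/3,11 , 38,61, 62,83]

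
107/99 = 107/99= 1.08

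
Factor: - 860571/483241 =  - 3^3 *11^( -1)*197^( - 1)* 223^(  -  1 )*31873^1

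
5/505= 1/101 = 0.01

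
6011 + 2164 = 8175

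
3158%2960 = 198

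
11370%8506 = 2864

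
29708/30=990 + 4/15 = 990.27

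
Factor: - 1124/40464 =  - 2^( - 2)*3^( - 2)= -  1/36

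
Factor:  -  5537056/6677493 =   -  291424/351447 = - 2^5*3^(-1)* 7^1*31^( - 1 )*1301^1*3779^( - 1)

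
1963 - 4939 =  - 2976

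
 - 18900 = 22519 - 41419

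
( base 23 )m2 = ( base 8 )774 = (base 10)508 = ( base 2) 111111100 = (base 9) 624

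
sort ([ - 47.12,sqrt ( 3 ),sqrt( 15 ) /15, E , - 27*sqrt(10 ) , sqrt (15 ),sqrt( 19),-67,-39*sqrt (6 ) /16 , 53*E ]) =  [ - 27*sqrt( 10), - 67, - 47.12, - 39*sqrt ( 6)/16,sqrt(15)/15, sqrt(3),E,sqrt( 15), sqrt( 19 ),53*E] 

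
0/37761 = 0 = 0.00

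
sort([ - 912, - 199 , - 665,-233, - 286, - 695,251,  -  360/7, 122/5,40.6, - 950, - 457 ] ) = [ - 950, - 912, - 695  , - 665,-457,- 286, - 233, - 199,  -  360/7, 122/5, 40.6, 251 ] 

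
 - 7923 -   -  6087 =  - 1836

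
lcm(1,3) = 3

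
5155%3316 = 1839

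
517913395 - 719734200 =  - 201820805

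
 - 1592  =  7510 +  - 9102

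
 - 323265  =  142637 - 465902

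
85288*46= 3923248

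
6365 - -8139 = 14504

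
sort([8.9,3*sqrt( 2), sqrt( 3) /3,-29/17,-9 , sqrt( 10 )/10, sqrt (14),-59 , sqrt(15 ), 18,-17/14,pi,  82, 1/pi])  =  [ -59,-9, - 29/17,  -  17/14, sqrt( 10)/10, 1/pi,sqrt(3)/3,  pi,sqrt( 14), sqrt(15 ), 3*sqrt( 2) , 8.9, 18,82]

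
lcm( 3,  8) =24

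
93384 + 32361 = 125745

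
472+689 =1161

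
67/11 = 67/11= 6.09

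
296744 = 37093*8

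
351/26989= 351/26989 = 0.01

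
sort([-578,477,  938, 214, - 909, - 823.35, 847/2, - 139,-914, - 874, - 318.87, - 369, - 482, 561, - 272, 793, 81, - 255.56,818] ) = [ - 914, - 909, - 874, - 823.35, - 578,  -  482, - 369, - 318.87,  -  272, - 255.56, - 139,81, 214,847/2, 477,561, 793, 818,938]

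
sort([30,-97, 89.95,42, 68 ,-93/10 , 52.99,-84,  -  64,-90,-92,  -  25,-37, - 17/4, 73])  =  [  -  97, - 92, -90,-84,-64,-37,-25, - 93/10,-17/4,  30,42,52.99,68,73, 89.95]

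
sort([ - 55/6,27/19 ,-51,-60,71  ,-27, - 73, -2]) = [ - 73,-60, - 51, - 27, - 55/6 , - 2, 27/19,71 ] 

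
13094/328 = 6547/164  =  39.92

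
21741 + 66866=88607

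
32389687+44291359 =76681046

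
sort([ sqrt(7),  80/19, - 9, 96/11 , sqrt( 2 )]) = [ - 9, sqrt(2 ), sqrt(7 ),80/19, 96/11 ]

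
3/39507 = 1/13169= 0.00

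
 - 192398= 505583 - 697981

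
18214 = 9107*2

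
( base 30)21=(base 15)41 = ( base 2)111101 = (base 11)56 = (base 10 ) 61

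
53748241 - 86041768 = -32293527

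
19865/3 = 19865/3 = 6621.67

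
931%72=67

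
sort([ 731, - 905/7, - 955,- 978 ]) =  [ - 978, - 955, - 905/7, 731] 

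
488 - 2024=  - 1536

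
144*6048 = 870912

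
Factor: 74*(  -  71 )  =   - 2^1*37^1 *71^1 = - 5254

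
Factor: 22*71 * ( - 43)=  - 2^1*11^1 *43^1*71^1 = - 67166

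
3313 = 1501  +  1812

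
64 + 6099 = 6163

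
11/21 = 11/21=0.52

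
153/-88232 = - 153/88232 = -0.00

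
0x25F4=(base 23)i8a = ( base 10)9716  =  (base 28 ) cb0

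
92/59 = 92/59= 1.56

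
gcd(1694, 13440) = 14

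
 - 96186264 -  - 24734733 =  - 71451531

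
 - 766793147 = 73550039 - 840343186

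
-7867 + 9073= 1206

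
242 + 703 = 945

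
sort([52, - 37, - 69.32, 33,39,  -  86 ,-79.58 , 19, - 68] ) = [ - 86, - 79.58,-69.32 , - 68, - 37, 19,33, 39,52 ] 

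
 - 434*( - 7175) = 3113950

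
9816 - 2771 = 7045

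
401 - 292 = 109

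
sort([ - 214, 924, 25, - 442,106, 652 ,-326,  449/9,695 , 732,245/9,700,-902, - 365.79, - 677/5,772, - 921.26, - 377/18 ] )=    [ -921.26, - 902, - 442, - 365.79, - 326, - 214, - 677/5, - 377/18, 25,245/9, 449/9,106,  652,695,700,732,772,924 ] 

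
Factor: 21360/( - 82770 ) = - 2^3*31^( - 1 ) = - 8/31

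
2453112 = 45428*54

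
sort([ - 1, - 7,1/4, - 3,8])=[ - 7, - 3, - 1, 1/4,8]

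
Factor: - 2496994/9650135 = -146882/567655 = -  2^1*5^( - 1)*11^( - 1)*271^2*10321^(  -  1 )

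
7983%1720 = 1103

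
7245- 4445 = 2800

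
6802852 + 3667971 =10470823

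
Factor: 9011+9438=19^1*971^1  =  18449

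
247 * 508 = 125476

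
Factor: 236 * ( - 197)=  - 46492 = - 2^2 * 59^1 * 197^1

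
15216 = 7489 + 7727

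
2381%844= 693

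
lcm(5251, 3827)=225793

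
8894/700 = 4447/350  =  12.71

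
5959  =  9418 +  - 3459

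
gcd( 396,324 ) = 36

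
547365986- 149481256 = 397884730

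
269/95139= 269/95139 =0.00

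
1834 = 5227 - 3393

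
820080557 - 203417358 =616663199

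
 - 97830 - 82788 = -180618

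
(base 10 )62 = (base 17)3B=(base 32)1u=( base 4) 332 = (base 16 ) 3e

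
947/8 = 118 + 3/8  =  118.38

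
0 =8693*0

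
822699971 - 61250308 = 761449663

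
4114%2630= 1484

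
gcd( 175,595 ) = 35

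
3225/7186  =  3225/7186 = 0.45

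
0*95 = 0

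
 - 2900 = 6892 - 9792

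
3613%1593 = 427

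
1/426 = 1/426 = 0.00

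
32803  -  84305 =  - 51502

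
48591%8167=7756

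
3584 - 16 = 3568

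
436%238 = 198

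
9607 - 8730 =877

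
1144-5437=-4293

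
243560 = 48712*5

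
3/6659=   3/6659 = 0.00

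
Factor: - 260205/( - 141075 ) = 83/45 = 3^( - 2 )*5^( - 1 )*83^1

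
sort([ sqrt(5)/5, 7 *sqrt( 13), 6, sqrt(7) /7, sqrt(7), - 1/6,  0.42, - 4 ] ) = [ - 4, - 1/6, sqrt(7) /7,0.42, sqrt( 5 )/5, sqrt ( 7 ), 6,7*sqrt(13 ) ]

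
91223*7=638561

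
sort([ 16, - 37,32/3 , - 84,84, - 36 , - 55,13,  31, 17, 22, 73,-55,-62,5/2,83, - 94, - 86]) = [ - 94, - 86, - 84, - 62, - 55 , - 55, - 37, - 36, 5/2,  32/3, 13, 16, 17,22,31,73,83,84]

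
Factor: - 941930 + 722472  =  -2^1*197^1 * 557^1 = - 219458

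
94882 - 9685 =85197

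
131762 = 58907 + 72855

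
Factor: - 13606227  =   - 3^2*71^1*107^1*199^1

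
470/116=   235/58 = 4.05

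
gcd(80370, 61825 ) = 5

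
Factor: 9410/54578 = 5^1*29^( - 1 ) = 5/29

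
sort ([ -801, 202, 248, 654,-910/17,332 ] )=[-801 ,  -  910/17, 202,248, 332, 654 ] 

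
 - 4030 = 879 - 4909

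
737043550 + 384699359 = 1121742909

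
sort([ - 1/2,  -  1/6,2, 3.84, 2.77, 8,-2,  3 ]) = [ - 2, - 1/2,  -  1/6, 2,2.77,3, 3.84, 8 ] 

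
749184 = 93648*8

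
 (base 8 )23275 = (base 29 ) BMS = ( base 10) 9917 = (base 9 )14538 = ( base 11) 74A6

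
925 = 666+259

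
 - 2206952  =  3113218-5320170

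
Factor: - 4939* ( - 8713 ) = 11^1*449^1*8713^1 = 43033507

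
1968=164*12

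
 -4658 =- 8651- - 3993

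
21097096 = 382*55228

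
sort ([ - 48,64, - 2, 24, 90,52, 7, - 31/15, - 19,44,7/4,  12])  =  [ - 48, - 19, - 31/15, - 2 , 7/4,7 , 12 , 24,44, 52, 64,  90 ]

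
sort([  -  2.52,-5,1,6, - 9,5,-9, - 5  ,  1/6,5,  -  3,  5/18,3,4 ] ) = [ - 9, - 9, - 5, - 5,-3 , - 2.52, 1/6, 5/18,1,3, 4,5, 5,6] 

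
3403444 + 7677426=11080870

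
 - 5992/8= - 749 = -749.00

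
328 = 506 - 178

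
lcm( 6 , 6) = 6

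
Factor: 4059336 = 2^3*3^1*79^1*2141^1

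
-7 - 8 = -15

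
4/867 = 4/867 =0.00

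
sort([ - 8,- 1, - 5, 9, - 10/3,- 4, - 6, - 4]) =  [ - 8,-6,-5, - 4, - 4, - 10/3, - 1,9]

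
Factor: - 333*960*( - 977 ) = 312327360 = 2^6* 3^3 * 5^1*37^1 *977^1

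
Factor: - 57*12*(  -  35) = 23940 = 2^2*3^2*5^1*7^1*19^1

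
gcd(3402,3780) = 378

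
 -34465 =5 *(-6893)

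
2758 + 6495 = 9253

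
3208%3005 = 203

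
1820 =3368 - 1548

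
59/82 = 59/82  =  0.72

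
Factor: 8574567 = 3^1* 19^1*150431^1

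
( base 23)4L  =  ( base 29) 3q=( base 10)113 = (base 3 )11012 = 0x71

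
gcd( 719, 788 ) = 1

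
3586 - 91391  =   - 87805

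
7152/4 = 1788 = 1788.00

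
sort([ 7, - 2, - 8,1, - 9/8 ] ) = [- 8,- 2,-9/8,1, 7 ] 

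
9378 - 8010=1368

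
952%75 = 52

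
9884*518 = 5119912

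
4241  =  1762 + 2479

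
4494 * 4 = 17976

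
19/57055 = 19/57055 = 0.00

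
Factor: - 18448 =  - 2^4*1153^1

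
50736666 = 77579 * 654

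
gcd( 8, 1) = 1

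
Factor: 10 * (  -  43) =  - 430 = - 2^1*5^1*43^1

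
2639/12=2639/12= 219.92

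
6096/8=762=762.00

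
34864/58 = 17432/29 = 601.10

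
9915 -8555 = 1360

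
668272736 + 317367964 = 985640700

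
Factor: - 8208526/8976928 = -2^( - 4)*53^( - 1)*61^2* 67^( - 1)*79^(- 1)*1103^1  =  - 4104263/4488464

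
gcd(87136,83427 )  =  1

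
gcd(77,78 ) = 1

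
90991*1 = 90991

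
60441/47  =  60441/47 = 1285.98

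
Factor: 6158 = 2^1 * 3079^1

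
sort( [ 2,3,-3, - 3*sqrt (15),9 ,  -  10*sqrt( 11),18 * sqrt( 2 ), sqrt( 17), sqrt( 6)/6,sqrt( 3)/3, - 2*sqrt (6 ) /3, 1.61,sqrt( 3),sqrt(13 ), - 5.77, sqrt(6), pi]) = [- 10*sqrt ( 11 ), - 3*sqrt( 15 ) , - 5.77, - 3,-2 * sqrt (6)/3,sqrt(6 )/6, sqrt(3)/3,1.61, sqrt( 3), 2,sqrt (6 ), 3,pi,sqrt( 13),  sqrt(17),9, 18*sqrt (2 )] 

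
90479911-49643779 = 40836132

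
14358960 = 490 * 29304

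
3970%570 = 550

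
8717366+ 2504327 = 11221693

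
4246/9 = 4246/9 = 471.78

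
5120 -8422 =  - 3302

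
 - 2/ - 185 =2/185= 0.01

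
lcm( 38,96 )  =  1824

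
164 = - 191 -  - 355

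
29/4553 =1/157 = 0.01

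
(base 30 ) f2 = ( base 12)318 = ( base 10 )452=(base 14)244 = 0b111000100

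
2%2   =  0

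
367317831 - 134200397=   233117434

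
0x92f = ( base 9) 3202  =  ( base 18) 74b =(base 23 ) 4a5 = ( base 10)2351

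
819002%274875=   269252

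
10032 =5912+4120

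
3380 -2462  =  918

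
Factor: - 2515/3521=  - 5^1*7^ ( - 1)  =  -  5/7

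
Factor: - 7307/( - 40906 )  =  2^( - 1 )*113^( - 1) *181^(  -  1)*7307^1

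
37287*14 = 522018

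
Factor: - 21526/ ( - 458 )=47 = 47^1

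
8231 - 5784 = 2447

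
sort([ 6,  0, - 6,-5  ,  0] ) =[- 6, - 5 , 0,0 , 6] 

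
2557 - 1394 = 1163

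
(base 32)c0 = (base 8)600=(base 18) 136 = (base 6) 1440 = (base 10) 384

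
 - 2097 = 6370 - 8467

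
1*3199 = 3199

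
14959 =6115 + 8844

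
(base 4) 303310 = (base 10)3316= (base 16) CF4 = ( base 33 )31G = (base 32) 37K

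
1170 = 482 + 688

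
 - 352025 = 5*( - 70405) 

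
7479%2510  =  2459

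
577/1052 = 577/1052 = 0.55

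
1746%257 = 204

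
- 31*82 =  - 2542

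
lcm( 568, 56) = 3976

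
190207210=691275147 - 501067937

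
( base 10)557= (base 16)22D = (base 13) 33B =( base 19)1A6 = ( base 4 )20231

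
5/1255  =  1/251 =0.00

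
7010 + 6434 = 13444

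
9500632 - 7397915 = 2102717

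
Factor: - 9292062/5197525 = - 2^1 * 3^1 * 5^( - 2 )*13^1*29^ ( - 1)*67^( - 1)*107^(-1)*119129^1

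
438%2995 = 438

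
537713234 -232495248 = 305217986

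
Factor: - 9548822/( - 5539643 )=2^1*431^( - 1)*12853^(-1 )*4774411^1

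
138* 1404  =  193752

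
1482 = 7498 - 6016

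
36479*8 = 291832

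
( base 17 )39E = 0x40A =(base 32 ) 10a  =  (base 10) 1034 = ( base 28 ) 18q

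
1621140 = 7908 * 205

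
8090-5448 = 2642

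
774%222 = 108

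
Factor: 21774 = 2^1*3^1 * 19^1  *191^1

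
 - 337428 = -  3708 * 91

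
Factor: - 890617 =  - 7^1* 13^1*9787^1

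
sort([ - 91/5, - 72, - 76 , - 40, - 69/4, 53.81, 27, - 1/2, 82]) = [ - 76,-72, - 40,-91/5, - 69/4, - 1/2,27, 53.81, 82]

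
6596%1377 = 1088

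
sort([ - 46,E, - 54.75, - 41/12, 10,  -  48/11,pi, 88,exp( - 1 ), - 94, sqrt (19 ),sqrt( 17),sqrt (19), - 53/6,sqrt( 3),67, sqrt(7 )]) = [-94,- 54.75, - 46,- 53/6, - 48/11, - 41/12, exp (-1 ),  sqrt(3 ),sqrt (7 ), E,pi,sqrt(17), sqrt ( 19 ),sqrt( 19 ), 10, 67,88 ]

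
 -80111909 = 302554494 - 382666403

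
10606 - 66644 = -56038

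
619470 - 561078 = 58392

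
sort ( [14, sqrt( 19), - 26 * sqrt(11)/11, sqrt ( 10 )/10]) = [ - 26*sqrt(11) /11,sqrt(10) /10, sqrt ( 19),14 ] 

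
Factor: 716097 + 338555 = 1054652 = 2^2*19^1*13877^1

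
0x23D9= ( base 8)21731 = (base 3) 110120220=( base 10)9177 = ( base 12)5389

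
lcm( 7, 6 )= 42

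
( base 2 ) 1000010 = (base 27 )2c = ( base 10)66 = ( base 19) 39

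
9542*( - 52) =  - 496184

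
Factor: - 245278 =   -  2^1 * 11^1*11149^1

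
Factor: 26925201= 3^2*173^1*17293^1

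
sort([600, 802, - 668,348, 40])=[ - 668,40,348,600 , 802 ] 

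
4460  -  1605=2855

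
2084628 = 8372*249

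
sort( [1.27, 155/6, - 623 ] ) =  [ - 623, 1.27, 155/6 ]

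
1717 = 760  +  957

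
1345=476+869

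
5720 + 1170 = 6890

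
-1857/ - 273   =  6 + 73/91 =6.80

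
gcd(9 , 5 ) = 1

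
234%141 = 93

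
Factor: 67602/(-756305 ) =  - 2^1 * 3^1*5^ ( - 1 )*11^ ( - 1) *19^1*593^1 * 13751^ ( -1)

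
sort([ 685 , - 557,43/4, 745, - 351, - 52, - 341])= [ - 557, - 351,-341,  -  52,  43/4,685, 745]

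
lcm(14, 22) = 154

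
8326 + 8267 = 16593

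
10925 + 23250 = 34175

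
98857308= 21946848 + 76910460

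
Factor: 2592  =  2^5 * 3^4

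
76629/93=823 + 30/31 = 823.97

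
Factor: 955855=5^1 * 53^1*3607^1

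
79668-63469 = 16199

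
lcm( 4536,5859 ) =140616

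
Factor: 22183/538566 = 3169/76938 =2^( - 1 ) *3^( - 1 )*3169^1 * 12823^(-1 )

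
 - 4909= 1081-5990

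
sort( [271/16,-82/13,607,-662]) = [ - 662, - 82/13,  271/16, 607 ]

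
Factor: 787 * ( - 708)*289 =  - 161029644 = - 2^2*3^1* 17^2*59^1*787^1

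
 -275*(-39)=10725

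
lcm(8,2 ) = 8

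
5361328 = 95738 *56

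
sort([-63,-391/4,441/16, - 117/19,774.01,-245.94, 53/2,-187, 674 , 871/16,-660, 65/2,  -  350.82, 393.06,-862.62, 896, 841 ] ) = [ - 862.62 ,-660, - 350.82,  -  245.94,-187, - 391/4,  -  63,-117/19, 53/2, 441/16 , 65/2, 871/16,393.06, 674, 774.01, 841, 896]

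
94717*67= 6346039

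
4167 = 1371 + 2796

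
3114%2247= 867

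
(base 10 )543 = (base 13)32a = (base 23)10e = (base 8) 1037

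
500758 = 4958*101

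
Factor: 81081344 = 2^10*79181^1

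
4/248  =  1/62  =  0.02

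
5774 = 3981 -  - 1793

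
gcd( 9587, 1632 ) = 1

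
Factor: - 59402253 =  - 3^1*163^1*331^1* 367^1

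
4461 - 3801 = 660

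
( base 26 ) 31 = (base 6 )211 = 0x4F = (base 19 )43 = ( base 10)79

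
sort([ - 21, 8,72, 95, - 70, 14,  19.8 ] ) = [ - 70,  -  21 , 8,  14,  19.8 , 72 , 95] 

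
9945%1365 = 390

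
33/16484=33/16484 = 0.00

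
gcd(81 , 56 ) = 1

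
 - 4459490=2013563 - 6473053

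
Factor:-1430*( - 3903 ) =5581290 = 2^1 * 3^1 * 5^1 * 11^1 * 13^1 * 1301^1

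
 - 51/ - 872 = 51/872 = 0.06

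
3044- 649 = 2395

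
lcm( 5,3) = 15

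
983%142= 131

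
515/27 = 515/27 = 19.07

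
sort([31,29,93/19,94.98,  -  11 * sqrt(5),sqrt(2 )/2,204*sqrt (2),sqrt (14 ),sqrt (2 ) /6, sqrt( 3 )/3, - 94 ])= [ - 94,- 11*sqrt( 5),  sqrt( 2)/6,sqrt ( 3 ) /3,sqrt(2)/2, sqrt( 14),93/19, 29, 31,94.98,204*sqrt (2)]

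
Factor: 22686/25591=2^1*3^1* 19^1 * 157^ ( - 1 )* 163^( - 1 ) * 199^1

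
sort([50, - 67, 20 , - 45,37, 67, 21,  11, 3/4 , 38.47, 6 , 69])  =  [ - 67, - 45, 3/4, 6,11, 20, 21,37, 38.47,50, 67, 69]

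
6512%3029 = 454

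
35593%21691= 13902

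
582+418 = 1000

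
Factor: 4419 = 3^2*491^1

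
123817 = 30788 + 93029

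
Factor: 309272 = 2^3* 67^1 *577^1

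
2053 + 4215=6268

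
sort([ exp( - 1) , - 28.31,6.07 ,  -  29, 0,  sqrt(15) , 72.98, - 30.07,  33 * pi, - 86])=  [ - 86, -30.07, - 29, - 28.31 , 0, exp( - 1 ),sqrt( 15 ), 6.07 , 72.98, 33*pi ]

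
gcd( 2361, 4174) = 1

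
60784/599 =60784/599= 101.48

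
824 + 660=1484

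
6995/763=6995/763 = 9.17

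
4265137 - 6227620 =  - 1962483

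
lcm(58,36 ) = 1044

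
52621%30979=21642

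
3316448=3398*976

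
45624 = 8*5703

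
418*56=23408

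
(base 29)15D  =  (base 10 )999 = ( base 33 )U9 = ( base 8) 1747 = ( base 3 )1101000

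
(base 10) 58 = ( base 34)1O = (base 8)72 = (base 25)28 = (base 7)112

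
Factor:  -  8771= -7^2*179^1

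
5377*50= 268850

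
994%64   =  34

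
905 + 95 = 1000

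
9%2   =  1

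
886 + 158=1044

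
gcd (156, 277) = 1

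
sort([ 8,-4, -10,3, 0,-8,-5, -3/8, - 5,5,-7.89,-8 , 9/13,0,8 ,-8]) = [ - 10, - 8,-8, - 8,-7.89,-5,-5,- 4, - 3/8, 0,0,9/13,3,5, 8,8 ] 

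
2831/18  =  2831/18  =  157.28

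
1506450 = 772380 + 734070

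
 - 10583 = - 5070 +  - 5513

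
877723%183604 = 143307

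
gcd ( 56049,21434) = 7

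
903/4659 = 301/1553 = 0.19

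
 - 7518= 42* ( - 179 )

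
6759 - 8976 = - 2217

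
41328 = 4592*9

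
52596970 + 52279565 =104876535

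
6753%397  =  4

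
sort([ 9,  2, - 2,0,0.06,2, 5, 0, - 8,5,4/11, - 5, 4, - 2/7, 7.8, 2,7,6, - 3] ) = [ - 8,- 5 , - 3,-2, - 2/7, 0,0,0.06,4/11, 2,  2 , 2, 4, 5, 5, 6, 7, 7.8,9 ] 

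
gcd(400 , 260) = 20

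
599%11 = 5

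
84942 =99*858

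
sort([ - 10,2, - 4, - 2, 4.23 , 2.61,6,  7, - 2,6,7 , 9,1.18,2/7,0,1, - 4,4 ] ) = [ - 10,  -  4, - 4, - 2, - 2,0,2/7, 1,1.18,2 , 2.61,4,4.23 , 6,  6 , 7,7,9]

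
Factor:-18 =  -2^1*3^2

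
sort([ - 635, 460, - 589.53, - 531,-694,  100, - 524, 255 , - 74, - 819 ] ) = [ - 819,-694, - 635, - 589.53, - 531, - 524,  -  74, 100, 255, 460] 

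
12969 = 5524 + 7445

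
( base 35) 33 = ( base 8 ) 154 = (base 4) 1230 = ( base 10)108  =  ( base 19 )5d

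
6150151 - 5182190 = 967961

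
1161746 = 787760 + 373986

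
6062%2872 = 318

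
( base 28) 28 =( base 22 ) 2K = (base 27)2A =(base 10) 64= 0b1000000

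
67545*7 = 472815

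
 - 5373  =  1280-6653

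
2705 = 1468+1237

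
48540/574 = 84+162/287 = 84.56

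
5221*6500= 33936500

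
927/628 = 927/628=1.48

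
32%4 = 0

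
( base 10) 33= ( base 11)30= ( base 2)100001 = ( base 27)16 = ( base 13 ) 27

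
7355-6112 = 1243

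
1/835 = 1/835= 0.00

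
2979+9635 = 12614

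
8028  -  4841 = 3187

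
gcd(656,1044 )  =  4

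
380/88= 4 + 7/22=4.32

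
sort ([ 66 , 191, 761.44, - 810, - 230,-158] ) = [ - 810, - 230,  -  158, 66, 191, 761.44] 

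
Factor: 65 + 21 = 2^1 * 43^1 = 86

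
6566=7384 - 818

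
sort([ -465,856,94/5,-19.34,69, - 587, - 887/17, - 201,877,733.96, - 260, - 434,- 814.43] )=[ - 814.43, - 587, - 465,-434, - 260,-201, - 887/17 ,  -  19.34,94/5 , 69,733.96, 856, 877]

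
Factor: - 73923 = -3^1*41^1*601^1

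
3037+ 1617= 4654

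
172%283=172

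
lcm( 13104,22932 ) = 91728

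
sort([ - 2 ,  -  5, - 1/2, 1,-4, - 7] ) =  [ - 7,- 5, - 4, - 2, - 1/2,  1 ]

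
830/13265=166/2653 = 0.06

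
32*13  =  416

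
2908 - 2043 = 865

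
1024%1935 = 1024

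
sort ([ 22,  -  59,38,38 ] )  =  [-59,  22, 38,38]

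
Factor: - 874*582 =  - 2^2*3^1*19^1*23^1*97^1  =  - 508668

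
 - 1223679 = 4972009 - 6195688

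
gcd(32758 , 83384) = 2978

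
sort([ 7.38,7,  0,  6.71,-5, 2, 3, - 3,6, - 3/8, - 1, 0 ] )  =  [  -  5, - 3, - 1, - 3/8, 0,0, 2,  3,6,6.71, 7, 7.38]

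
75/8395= 15/1679 = 0.01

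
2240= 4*560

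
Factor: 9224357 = 23^1* 389^1 * 1031^1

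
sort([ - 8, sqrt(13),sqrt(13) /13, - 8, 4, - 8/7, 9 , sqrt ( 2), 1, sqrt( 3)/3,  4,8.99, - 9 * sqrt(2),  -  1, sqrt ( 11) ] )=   [ - 9*sqrt(2), - 8, - 8,-8/7, - 1 , sqrt (13)/13,sqrt (3 )/3, 1,sqrt( 2), sqrt(11 ), sqrt( 13), 4,4,  8.99, 9] 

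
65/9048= 5/696=0.01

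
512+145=657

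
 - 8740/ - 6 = 1456 + 2/3 = 1456.67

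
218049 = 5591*39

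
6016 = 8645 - 2629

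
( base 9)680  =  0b1000101110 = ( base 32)he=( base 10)558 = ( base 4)20232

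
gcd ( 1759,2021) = 1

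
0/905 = 0 = 0.00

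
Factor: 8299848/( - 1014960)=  - 345827/42290=- 2^(-1)*5^( - 1) *173^1*1999^1* 4229^(  -  1 ) 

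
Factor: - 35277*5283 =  - 3^3*11^1*587^1*  1069^1  =  -186368391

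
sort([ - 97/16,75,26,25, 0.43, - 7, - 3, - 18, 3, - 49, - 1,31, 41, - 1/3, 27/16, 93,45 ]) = [ - 49, - 18, - 7, -97/16 , - 3,-1,- 1/3,  0.43, 27/16,3 , 25, 26,  31, 41, 45,75,93]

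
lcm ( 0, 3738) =0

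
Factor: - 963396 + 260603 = -702793 = -7^1 * 13^1 *7723^1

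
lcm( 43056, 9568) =86112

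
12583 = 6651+5932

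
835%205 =15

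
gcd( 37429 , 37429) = 37429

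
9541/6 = 9541/6 = 1590.17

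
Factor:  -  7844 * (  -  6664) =2^5 * 7^2 * 17^1*37^1 * 53^1 = 52272416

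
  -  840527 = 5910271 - 6750798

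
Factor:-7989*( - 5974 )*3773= 2^1 * 3^1*7^3*11^1 * 29^1 * 103^1*2663^1=180071277078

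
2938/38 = 77+6/19 = 77.32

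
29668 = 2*14834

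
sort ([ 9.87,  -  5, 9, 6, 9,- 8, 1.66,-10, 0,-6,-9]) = [- 10,-9,-8,-6,-5, 0,1.66, 6, 9, 9,  9.87 ]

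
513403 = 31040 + 482363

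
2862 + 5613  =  8475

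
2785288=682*4084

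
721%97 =42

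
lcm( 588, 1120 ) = 23520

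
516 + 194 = 710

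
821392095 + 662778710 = 1484170805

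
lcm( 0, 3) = 0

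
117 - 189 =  - 72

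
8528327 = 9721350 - 1193023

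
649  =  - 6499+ 7148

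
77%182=77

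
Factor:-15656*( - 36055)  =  564477080 = 2^3 * 5^1*19^1 * 103^1*7211^1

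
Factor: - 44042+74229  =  30187 = 30187^1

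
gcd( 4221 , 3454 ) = 1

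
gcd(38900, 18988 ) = 4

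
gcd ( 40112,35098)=5014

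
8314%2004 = 298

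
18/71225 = 18/71225 = 0.00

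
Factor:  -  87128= -2^3*10891^1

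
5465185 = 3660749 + 1804436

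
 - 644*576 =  - 370944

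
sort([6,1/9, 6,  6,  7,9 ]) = [1/9,  6,6,6,  7, 9] 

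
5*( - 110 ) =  - 550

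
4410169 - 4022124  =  388045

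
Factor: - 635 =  - 5^1*127^1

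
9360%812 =428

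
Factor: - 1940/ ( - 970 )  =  2^1=2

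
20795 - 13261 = 7534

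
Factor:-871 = -13^1*67^1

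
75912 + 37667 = 113579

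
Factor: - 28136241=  - 3^5*7^2 * 17^1 * 139^1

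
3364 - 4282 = -918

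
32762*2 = 65524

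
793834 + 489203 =1283037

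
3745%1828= 89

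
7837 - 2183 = 5654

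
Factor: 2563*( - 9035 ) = -23156705 =-  5^1*11^1*13^1*139^1 * 233^1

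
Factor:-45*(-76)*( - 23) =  - 78660  =  - 2^2*3^2*5^1*19^1*23^1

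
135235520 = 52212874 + 83022646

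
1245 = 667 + 578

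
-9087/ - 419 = 9087/419 = 21.69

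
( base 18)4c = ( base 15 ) 59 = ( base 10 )84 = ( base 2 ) 1010100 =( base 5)314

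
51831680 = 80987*640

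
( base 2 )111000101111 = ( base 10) 3631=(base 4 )320233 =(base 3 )11222111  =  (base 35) 2xq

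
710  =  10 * 71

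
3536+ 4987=8523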